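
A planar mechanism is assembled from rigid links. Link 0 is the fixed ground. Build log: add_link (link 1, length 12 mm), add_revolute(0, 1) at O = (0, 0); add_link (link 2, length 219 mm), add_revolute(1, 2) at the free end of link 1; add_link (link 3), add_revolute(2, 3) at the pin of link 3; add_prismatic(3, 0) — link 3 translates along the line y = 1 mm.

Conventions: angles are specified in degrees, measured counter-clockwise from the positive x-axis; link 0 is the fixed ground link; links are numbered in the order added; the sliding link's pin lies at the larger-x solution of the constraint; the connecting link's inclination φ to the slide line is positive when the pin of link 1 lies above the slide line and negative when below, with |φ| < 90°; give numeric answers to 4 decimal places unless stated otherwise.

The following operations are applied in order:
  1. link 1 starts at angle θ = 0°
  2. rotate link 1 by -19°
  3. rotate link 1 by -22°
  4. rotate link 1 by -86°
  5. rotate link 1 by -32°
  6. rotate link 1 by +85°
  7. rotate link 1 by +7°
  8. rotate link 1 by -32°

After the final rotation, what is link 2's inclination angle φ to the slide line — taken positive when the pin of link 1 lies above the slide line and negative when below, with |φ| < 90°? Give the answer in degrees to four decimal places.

geometry: r = 12 mm, L = 219 mm, e = 1 mm; θ starts at 0°
rotate link 1 by -19°: θ ← 0° -19° = -19°
rotate link 1 by -22°: θ ← -19° -22° = -41°
rotate link 1 by -86°: θ ← -41° -86° = -127°
rotate link 1 by -32°: θ ← -127° -32° = -159°
rotate link 1 by +85°: θ ← -159° +85° = -74°
rotate link 1 by +7°: θ ← -74° +7° = -67°
rotate link 1 by -32°: θ ← -67° -32° = -99°
h = r sin θ − e = -11.852260 − 1 = -12.852260
sin φ = h / L = -12.852260 / 219 = -0.05868612
φ = arcsin(-0.05868612) = -3.364400°

-3.3644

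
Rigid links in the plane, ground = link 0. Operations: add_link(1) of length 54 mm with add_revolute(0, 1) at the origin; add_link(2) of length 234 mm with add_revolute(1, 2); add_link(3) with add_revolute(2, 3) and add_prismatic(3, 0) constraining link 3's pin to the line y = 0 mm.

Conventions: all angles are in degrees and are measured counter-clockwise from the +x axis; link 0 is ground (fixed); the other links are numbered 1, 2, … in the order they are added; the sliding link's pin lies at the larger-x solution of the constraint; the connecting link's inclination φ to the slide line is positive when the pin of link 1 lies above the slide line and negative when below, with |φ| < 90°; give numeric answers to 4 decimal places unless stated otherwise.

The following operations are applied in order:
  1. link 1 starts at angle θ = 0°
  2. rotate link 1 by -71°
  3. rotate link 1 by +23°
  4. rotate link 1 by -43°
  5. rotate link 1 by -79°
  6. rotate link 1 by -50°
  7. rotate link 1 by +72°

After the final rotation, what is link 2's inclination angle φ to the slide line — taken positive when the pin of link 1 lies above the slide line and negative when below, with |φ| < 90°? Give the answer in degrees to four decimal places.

geometry: r = 54 mm, L = 234 mm, e = 0 mm; θ starts at 0°
rotate link 1 by -71°: θ ← 0° -71° = -71°
rotate link 1 by +23°: θ ← -71° +23° = -48°
rotate link 1 by -43°: θ ← -48° -43° = -91°
rotate link 1 by -79°: θ ← -91° -79° = -170°
rotate link 1 by -50°: θ ← -170° -50° = -220°
rotate link 1 by +72°: θ ← -220° +72° = -148°
h = r sin θ − e = -28.615640 − 0 = -28.615640
sin φ = h / L = -28.615640 / 234 = -0.12228906
φ = arcsin(-0.12228906) = -7.024229°

-7.0242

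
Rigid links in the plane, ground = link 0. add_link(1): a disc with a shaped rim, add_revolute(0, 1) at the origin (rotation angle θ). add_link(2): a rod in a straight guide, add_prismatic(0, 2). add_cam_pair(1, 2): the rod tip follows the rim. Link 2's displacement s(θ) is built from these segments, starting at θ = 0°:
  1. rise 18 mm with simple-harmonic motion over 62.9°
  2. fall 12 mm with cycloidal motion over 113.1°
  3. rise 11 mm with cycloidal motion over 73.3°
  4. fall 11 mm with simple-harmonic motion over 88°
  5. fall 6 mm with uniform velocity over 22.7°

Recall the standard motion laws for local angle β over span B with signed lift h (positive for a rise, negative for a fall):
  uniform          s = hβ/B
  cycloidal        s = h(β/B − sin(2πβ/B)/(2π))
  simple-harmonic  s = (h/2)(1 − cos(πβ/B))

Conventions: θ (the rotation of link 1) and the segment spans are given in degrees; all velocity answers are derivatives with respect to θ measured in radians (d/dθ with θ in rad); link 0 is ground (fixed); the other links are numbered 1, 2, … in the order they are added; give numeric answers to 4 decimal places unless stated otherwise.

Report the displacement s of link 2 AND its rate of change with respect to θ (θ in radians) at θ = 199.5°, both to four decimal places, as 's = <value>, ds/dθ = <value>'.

segment 1 (0° to 62.9°, simple-harmonic, h = 18) is passed completely: s = 0.0000 + (18) = 18.0000
segment 2 (62.9° to 176°, cycloidal, h = -12) is passed completely: s = 18.0000 + (-12) = 6.0000
θ = 199.5° falls in segment 3 (176° to 249.3°, cycloidal, h = 11): β = 199.5 − 176 = 23.5°, B = 73.3°; Δs = 11·(0.3206 − sin(2π·0.3206)/(2π)) = 1.9453; s = 6.0000 + 1.9453 = 7.9453
velocity in seg [176°–249.3°] (cycloidal), θ in radians: β = 23.5° = 0.4102 rad, B = 73.3° = 1.2793 rad; ds/dθ = (h/B)(1 − cos(2πβ/B)) = (11/1.2793)(1 − cos(2π·0.3206)) = 12.288560 mm/rad

s = 7.9453, ds/dθ = 12.2886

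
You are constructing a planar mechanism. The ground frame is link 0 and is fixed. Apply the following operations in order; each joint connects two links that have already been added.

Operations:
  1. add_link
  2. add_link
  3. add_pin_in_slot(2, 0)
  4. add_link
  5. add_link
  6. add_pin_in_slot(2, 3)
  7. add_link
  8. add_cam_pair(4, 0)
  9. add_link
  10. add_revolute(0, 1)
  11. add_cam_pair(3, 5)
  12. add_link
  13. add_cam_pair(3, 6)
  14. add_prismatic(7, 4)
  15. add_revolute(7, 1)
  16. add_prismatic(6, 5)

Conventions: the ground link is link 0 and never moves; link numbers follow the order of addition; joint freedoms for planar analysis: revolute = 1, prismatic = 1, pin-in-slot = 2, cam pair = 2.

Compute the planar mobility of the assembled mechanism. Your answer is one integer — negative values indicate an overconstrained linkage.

link 0 = ground. State L|J1|J2 = 1|0|0
+link1  2|0|0
+link2  3|0|0
PS(2,0) f=2→J2  3|0|1
+link3  4|0|1
+link4  5|0|1
PS(2,3) f=2→J2  5|0|2
+link5  6|0|2
C(4,0) f=2→J2  6|0|3
+link6  7|0|3
R(0,1) f=1→J1  7|1|3
C(3,5) f=2→J2  7|1|4
+link7  8|1|4
C(3,6) f=2→J2  8|1|5
P(7,4) f=1→J1  8|2|5
R(7,1) f=1→J1  8|3|5
P(6,5) f=1→J1  8|4|5
M = 3(8−1)−2·4−5 = 21−8−5 = 8

M = 8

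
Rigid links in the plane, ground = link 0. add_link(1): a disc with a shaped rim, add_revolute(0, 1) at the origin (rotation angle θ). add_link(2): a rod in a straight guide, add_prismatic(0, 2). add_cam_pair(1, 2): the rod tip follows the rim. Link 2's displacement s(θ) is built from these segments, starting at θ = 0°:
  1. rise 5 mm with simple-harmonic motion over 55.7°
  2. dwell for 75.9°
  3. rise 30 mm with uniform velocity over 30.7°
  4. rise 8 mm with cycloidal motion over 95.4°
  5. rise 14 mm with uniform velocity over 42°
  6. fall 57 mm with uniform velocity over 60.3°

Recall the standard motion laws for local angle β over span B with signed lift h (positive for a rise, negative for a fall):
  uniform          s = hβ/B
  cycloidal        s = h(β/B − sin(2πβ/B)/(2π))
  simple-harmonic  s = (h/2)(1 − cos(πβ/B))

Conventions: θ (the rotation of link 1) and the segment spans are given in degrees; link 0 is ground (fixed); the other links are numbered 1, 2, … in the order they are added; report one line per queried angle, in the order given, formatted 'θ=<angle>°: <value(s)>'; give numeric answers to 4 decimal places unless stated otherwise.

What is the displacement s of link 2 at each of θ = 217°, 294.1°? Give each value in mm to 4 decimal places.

segment 1 (0° to 55.7°, simple-harmonic, h = 5) is passed completely: s = 0.0000 + (5) = 5.0000
segment 2 (55.7° to 131.6°, dwell): s unchanged at 5.0000
segment 3 (131.6° to 162.3°, uniform, h = 30) is passed completely: s = 5.0000 + (30) = 35.0000
θ = 217° falls in segment 4 (162.3° to 257.7°, cycloidal, h = 8): β = 217 − 162.3 = 54.7°, B = 95.4°; Δs = 8·(0.5734 − sin(2π·0.5734)/(2π)) = 5.1534; s = 35.0000 + 5.1534 = 40.1534
segment 4 (162.3° to 257.7°, cycloidal, h = 8) is passed completely: s = 35.0000 + (8) = 43.0000
θ = 294.1° falls in segment 5 (257.7° to 299.7°, uniform, h = 14): β = 294.1 − 257.7 = 36.4°, B = 42°; Δs = 14·36.4/42 = 12.1333; s = 43.0000 + 12.1333 = 55.1333

θ=217°: 40.1534
θ=294.1°: 55.1333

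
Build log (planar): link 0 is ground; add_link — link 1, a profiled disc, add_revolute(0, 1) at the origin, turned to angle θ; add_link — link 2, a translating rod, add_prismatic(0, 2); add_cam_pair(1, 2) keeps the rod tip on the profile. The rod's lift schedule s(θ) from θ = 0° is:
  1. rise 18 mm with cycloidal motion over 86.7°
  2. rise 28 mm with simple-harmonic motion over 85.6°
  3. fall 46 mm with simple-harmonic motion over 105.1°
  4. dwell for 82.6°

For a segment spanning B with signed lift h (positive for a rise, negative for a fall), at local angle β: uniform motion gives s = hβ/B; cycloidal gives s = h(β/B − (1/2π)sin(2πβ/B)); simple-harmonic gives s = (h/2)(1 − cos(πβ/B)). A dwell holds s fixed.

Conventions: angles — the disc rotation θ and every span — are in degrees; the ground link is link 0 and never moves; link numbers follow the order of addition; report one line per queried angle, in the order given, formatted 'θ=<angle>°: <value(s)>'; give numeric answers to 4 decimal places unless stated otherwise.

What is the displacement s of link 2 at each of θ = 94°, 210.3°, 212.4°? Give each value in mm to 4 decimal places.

seg 1 [0°–86.7°] cycloidal, h=18: full span → s += 18 → s = 18.0000
seg 2 [86.7°–172.3°] simple-harmonic, h=28: θ=94° here. β=7.3, B=85.6. 28/2·(1 − cos(π·0.0853)) = 0.4995 → s = 18.4995
seg 2 [86.7°–172.3°] simple-harmonic, h=28: full span → s += 28 → s = 46.0000
seg 3 [172.3°–277.4°] simple-harmonic, h=-46: θ=210.3° here. β=38, B=105.1. -46/2·(1 − cos(π·0.3616)) = -13.3092 → s = 32.6908
seg 3 [172.3°–277.4°] simple-harmonic, h=-46: θ=212.4° here. β=40.1, B=105.1. -46/2·(1 − cos(π·0.3815)) = -14.6368 → s = 31.3632

θ=94°: 18.4995
θ=210.3°: 32.6908
θ=212.4°: 31.3632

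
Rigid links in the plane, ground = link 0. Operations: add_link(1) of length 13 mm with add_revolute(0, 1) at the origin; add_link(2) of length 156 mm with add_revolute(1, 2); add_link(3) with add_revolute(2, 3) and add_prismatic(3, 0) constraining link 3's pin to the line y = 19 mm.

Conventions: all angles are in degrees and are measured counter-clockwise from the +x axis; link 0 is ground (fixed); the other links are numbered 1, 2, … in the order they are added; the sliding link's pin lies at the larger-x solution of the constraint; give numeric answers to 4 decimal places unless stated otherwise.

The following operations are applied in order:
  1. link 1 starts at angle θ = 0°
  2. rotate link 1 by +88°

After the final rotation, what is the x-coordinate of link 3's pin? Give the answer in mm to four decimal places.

geometry: r = 13 mm, L = 156 mm, e = 19 mm; θ starts at 0°
rotate link 1 by +88°: θ ← 0° +88° = 88°
crank pin P = (r cos θ, r sin θ) = (0.453693, 12.992081)
h = r sin θ − e = 12.992081 − 19 = -6.007919
x = r cos θ + √(L² − h²) = 0.453693 + 155.884268 = 156.337961

156.3380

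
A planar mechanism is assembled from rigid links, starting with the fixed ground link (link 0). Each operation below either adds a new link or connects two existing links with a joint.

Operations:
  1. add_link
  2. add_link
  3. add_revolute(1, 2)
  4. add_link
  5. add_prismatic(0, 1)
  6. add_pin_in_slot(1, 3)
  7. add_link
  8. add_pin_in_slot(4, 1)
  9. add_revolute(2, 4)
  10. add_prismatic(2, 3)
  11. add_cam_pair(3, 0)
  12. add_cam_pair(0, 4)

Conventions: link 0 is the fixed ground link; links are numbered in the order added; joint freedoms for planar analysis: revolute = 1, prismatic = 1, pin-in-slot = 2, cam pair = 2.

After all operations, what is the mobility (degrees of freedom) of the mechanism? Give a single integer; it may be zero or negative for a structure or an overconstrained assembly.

L=1 J1=0 J2=0
add link → L=2 J1=0 J2=0
add link → L=3 J1=0 J2=0
R@1,2 dof=1 J1 → L=3 J1=1 J2=0
add link → L=4 J1=1 J2=0
P@0,1 dof=1 J1 → L=4 J1=2 J2=0
PS@1,3 dof=2 J2 → L=4 J1=2 J2=1
add link → L=5 J1=2 J2=1
PS@4,1 dof=2 J2 → L=5 J1=2 J2=2
R@2,4 dof=1 J1 → L=5 J1=3 J2=2
P@2,3 dof=1 J1 → L=5 J1=4 J2=2
C@3,0 dof=2 J2 → L=5 J1=4 J2=3
C@0,4 dof=2 J2 → L=5 J1=4 J2=4
M=3(L−1)−2J1−J2=3·4−2·4−4=0

M = 0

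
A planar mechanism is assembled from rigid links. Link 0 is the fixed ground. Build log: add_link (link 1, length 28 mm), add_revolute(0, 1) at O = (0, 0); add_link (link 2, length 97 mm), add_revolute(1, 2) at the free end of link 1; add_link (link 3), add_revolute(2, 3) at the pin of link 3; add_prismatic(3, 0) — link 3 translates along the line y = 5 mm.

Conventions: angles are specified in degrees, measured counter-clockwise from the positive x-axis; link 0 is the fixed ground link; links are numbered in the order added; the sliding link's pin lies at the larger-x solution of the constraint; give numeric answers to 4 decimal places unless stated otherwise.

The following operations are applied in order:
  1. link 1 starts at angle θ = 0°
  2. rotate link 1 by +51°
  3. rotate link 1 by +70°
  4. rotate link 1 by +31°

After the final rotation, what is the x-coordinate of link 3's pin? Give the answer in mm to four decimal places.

geometry: r = 28 mm, L = 97 mm, e = 5 mm; θ starts at 0°
rotate link 1 by +51°: θ ← 0° +51° = 51°
rotate link 1 by +70°: θ ← 51° +70° = 121°
rotate link 1 by +31°: θ ← 121° +31° = 152°
crank pin P = (r cos θ, r sin θ) = (-24.722533, 13.145204)
h = r sin θ − e = 13.145204 − 5 = 8.145204
x = r cos θ + √(L² − h²) = -24.722533 + 96.657414 = 71.934881

71.9349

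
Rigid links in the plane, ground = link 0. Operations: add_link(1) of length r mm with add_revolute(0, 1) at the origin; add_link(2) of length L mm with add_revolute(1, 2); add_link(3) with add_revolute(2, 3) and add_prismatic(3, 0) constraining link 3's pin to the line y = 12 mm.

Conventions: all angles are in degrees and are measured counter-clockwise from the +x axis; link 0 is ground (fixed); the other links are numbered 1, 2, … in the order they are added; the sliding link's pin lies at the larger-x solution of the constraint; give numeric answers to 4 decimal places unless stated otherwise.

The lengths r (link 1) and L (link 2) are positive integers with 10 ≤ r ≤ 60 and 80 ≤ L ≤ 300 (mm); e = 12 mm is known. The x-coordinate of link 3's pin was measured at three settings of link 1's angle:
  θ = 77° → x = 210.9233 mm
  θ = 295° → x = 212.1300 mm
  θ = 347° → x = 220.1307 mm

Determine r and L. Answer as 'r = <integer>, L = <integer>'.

constraint per measurement: (x − r cos θ)² + (r sin θ − e)² = L²
subtracting the θ₁ and θ₂ equations cancels the r² and L² terms:
r = (x₁² − x₂²) / (2[(x₁cos θ₁ + e sin θ₁) − (x₂cos θ₂ + e sin θ₂)]) = 13.0001 → r = 13
L² = (x₁ − r cos θ₁)² + (r sin θ₁ − e)² = 43264.0021 → L = 208.0000 → L = 208
check at θ₃=347°: x = 220.1307 (printed 220.1307) ✓

r = 13, L = 208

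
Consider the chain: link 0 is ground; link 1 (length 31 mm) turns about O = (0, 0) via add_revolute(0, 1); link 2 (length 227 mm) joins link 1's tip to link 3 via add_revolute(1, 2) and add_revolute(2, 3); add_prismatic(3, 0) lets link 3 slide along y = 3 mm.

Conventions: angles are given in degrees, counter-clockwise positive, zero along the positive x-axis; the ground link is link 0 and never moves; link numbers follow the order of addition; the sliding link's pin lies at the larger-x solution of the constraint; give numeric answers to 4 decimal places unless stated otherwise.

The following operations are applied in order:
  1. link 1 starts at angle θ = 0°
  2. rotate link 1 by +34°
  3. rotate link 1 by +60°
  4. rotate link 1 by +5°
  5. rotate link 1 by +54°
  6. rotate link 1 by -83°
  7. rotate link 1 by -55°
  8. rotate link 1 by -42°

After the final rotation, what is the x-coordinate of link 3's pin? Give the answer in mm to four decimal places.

geometry: r = 31 mm, L = 227 mm, e = 3 mm; θ starts at 0°
rotate link 1 by +34°: θ ← 0° +34° = 34°
rotate link 1 by +60°: θ ← 34° +60° = 94°
rotate link 1 by +5°: θ ← 94° +5° = 99°
rotate link 1 by +54°: θ ← 99° +54° = 153°
rotate link 1 by -83°: θ ← 153° -83° = 70°
rotate link 1 by -55°: θ ← 70° -55° = 15°
rotate link 1 by -42°: θ ← 15° -42° = -27°
crank pin P = (r cos θ, r sin θ) = (27.621202, -14.073705)
h = r sin θ − e = -14.073705 − 3 = -17.073705
x = r cos θ + √(L² − h²) = 27.621202 + 226.356994 = 253.978196

253.9782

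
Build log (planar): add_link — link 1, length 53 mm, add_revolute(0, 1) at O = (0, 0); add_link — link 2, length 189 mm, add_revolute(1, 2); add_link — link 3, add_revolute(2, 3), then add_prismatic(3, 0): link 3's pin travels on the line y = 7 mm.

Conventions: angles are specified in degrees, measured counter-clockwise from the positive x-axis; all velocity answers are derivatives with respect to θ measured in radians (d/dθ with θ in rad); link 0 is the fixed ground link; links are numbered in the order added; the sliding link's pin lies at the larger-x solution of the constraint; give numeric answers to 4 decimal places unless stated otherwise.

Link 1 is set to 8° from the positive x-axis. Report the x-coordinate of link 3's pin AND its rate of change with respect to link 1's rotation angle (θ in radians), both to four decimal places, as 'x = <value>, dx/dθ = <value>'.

geometry: r = 53 mm, L = 189 mm, e = 7 mm
crank pin P = (r cos θ, r sin θ) = (52.484208, 7.376174)
h = r sin θ − e = 7.376174 − 7 = 0.376174
x = r cos θ + √(L² − h²) = 52.484208 + 188.999626 = 241.483833
dx/dθ = −r sin θ − h·r cos θ/√(L² − h²) (θ in radians; h = 0.376174) = -7.480636

x = 241.4838, dx/dθ = -7.4806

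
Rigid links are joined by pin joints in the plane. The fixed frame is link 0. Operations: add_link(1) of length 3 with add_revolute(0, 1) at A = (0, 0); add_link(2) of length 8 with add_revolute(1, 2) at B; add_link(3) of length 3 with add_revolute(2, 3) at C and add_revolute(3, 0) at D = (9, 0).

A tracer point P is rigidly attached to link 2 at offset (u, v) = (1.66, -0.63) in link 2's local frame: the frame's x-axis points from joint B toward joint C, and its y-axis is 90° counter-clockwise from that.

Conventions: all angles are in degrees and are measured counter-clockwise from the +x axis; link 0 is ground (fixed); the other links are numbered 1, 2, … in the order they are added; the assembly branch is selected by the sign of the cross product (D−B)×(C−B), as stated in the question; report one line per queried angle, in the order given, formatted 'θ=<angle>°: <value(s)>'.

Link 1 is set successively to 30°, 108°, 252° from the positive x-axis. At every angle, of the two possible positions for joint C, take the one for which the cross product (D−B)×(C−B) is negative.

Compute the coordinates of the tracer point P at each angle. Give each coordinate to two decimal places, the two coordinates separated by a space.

A=(0,0), D=(9.00,0)
θ=30°: B = A + 3.00·(cos30°, sin30°) = (2.5981, 1.5000)
θ=30°: |BD| = 6.5753
θ=30°: circle(B,8.00) ∩ circle(D,3.00): a=7.4700, h=2.8635
θ=30°:   candidates: C₊=(10.5243,2.5839) cross=18.828; C₋=(9.2178,-2.9921) cross=-18.828
θ=30°:   branch - wants cross < 0 → take C=(9.2178,-2.9921) (cross=-18.828)
θ=30°: ex = (C−B)/|BC| = (0.8275,-0.5615); ey = (0.5615,0.8275)
θ=30°: P = B + 1.66·ex + -0.63·ey = (3.6179,0.0466)
θ=108°: B = A + 3.00·(cos108°, sin108°) = (-0.9271, 2.8532)
θ=108°: |BD| = 10.3289
θ=108°: circle(B,8.00) ∩ circle(D,3.00): a=7.8269, h=1.6552
θ=108°:   candidates: C₊=(7.0525,2.2820) cross=17.097; C₋=(6.1381,-0.8997) cross=-17.097
θ=108°:   branch - wants cross < 0 → take C=(6.1381,-0.8997) (cross=-17.097)
θ=108°: ex = (C−B)/|BC| = (0.8831,-0.4691); ey = (0.4691,0.8831)
θ=108°: P = B + 1.66·ex + -0.63·ey = (0.2434,1.5181)
θ=252°: B = A + 3.00·(cos252°, sin252°) = (-0.9271, -2.8532)
θ=252°: |BD| = 10.3289
θ=252°: circle(B,8.00) ∩ circle(D,3.00): a=7.8269, h=1.6552
θ=252°:   candidates: C₊=(6.1381,0.8997) cross=17.097; C₋=(7.0525,-2.2820) cross=-17.097
θ=252°:   branch - wants cross < 0 → take C=(7.0525,-2.2820) (cross=-17.097)
θ=252°: ex = (C−B)/|BC| = (0.9974,0.0714); ey = (-0.0714,0.9974)
θ=252°: P = B + 1.66·ex + -0.63·ey = (0.7737,-3.3630)

θ=30°: 3.62 0.05
θ=108°: 0.24 1.52
θ=252°: 0.77 -3.36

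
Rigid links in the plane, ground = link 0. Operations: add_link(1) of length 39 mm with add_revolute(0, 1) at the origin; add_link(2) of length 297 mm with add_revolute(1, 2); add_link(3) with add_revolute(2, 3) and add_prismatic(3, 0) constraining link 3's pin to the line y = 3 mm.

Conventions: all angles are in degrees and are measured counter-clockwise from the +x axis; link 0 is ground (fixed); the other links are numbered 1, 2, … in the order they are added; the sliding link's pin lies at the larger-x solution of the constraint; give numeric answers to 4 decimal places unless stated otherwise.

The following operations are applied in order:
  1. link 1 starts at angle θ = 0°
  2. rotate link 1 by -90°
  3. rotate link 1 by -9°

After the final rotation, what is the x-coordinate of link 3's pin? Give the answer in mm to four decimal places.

geometry: r = 39 mm, L = 297 mm, e = 3 mm; θ starts at 0°
rotate link 1 by -90°: θ ← 0° -90° = -90°
rotate link 1 by -9°: θ ← -90° -9° = -99°
crank pin P = (r cos θ, r sin θ) = (-6.100944, -38.519845)
h = r sin θ − e = -38.519845 − 3 = -41.519845
x = r cos θ + √(L² − h²) = -6.100944 + 294.083496 = 287.982552

287.9826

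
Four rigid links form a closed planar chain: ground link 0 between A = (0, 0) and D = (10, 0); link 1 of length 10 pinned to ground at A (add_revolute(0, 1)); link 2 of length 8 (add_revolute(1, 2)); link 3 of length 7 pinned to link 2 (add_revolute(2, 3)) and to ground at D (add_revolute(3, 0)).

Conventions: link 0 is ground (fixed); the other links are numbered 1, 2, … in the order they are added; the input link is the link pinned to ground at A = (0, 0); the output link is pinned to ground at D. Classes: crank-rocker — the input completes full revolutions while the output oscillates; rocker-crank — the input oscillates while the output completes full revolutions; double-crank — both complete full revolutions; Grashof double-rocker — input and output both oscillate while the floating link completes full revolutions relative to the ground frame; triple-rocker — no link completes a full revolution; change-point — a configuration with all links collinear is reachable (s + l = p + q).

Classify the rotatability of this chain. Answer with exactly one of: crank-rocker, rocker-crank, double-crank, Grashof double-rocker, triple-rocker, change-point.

lengths: ground=10, input=10, coupler=8, output=7
sorted: s=7 (shortest), l=10 (longest), p+q=18
s + l = 17 vs p + q = 18
s + l < p + q (Grashof) with shortest = output link → rocker-crank

rocker-crank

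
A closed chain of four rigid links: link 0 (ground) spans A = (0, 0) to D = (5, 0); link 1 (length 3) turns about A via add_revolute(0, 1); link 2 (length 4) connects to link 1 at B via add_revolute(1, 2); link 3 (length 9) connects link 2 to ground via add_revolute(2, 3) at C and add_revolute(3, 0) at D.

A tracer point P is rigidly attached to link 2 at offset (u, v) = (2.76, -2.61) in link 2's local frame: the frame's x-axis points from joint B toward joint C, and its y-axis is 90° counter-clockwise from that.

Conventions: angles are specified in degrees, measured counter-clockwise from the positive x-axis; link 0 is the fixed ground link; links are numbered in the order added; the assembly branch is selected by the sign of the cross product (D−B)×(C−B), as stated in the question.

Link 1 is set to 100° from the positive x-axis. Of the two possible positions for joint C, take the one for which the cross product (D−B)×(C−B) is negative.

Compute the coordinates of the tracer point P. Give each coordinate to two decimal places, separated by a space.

A=(0,0), D=(5.00,0)
B = A + 3.00·(cos100°, sin100°) = (-0.5209, 2.9544)
|BD| = 6.2617
circle(B,4.00) ∩ circle(D,9.00): a=-2.0594, h=3.4291
  candidates: C₊=(-0.7187,6.9495) cross=21.472; C₋=(-3.9546,0.9026) cross=-21.472
  branch - wants cross < 0 → take C=(-3.9546,0.9026) (cross=-21.472)
ex = (C−B)/|BC| = (-0.8584,-0.5129); ey = (0.5129,-0.8584)
P = B + 2.76·ex + -2.61·ey = (-4.2290,3.7792)

-4.23 3.78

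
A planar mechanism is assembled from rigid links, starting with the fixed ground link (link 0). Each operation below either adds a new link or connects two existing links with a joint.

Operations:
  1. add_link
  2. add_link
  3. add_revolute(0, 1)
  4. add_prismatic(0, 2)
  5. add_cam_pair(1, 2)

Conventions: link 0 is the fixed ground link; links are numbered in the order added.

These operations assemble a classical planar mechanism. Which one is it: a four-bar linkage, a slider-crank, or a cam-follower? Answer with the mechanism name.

links: 3 (incl. ground); joints: 1 revolute, 1 prismatic, 1 higher (cam) pair, forming one closed loop
3 links, revolute + prismatic + higher pair in one loop → cam-follower

cam-follower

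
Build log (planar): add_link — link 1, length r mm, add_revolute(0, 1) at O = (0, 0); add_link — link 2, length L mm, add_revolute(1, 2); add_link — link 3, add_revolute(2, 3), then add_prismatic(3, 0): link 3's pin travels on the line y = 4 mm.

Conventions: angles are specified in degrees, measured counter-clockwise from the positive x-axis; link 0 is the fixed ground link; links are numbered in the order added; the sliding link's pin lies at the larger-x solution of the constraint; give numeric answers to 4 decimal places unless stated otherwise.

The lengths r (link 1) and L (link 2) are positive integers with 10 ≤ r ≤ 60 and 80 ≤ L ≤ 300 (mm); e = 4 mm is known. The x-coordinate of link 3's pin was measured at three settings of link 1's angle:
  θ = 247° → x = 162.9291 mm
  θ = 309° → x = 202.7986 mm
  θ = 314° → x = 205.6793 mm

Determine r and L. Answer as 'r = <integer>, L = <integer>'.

constraint per measurement: (x − r cos θ)² + (r sin θ − e)² = L²
subtracting the θ₁ and θ₂ equations cancels the r² and L² terms:
r = (x₁² − x₂²) / (2[(x₁cos θ₁ + e sin θ₁) − (x₂cos θ₂ + e sin θ₂)]) = 38.0000 → r = 38
L² = (x₁ − r cos θ₁)² + (r sin θ₁ − e)² = 33123.9969 → L = 182.0000 → L = 182
check at θ₃=314°: x = 205.6793 (printed 205.6793) ✓

r = 38, L = 182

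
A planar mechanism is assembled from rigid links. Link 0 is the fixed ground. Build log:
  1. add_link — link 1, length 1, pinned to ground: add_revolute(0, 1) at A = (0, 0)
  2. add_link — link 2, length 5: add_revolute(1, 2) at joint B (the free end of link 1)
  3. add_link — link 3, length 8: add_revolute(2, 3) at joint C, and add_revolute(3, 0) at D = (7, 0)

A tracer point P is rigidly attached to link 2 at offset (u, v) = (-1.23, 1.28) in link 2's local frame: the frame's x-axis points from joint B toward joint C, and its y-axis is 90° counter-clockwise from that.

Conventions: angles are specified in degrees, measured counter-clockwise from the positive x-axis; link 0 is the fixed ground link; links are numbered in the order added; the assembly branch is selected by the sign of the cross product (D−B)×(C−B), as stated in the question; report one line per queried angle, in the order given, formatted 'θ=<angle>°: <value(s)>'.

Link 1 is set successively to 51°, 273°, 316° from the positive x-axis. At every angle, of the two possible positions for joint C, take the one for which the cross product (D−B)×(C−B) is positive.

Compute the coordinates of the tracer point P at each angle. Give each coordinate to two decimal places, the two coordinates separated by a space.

A=(0,0), D=(7.00,0)
θ=51°: B = A + 1.00·(cos51°, sin51°) = (0.6293, 0.7771)
θ=51°: |BD| = 6.4179
θ=51°: circle(B,5.00) ∩ circle(D,8.00): a=0.1706, h=4.9971
θ=51°:   candidates: C₊=(1.4037,5.7168) cross=32.071; C₋=(0.1935,-4.2038) cross=-32.071
θ=51°:   branch + wants cross > 0 → take C=(1.4037,5.7168) (cross=32.071)
θ=51°: ex = (C−B)/|BC| = (0.1549,0.9879); ey = (-0.9879,0.1549)
θ=51°: P = B + -1.23·ex + 1.28·ey = (-0.8257,-0.2398)
θ=273°: B = A + 1.00·(cos273°, sin273°) = (0.0523, -0.9986)
θ=273°: |BD| = 7.0191
θ=273°: circle(B,5.00) ∩ circle(D,8.00): a=0.7314, h=4.9462
θ=273°:   candidates: C₊=(0.0726,4.0013) cross=34.718; C₋=(1.4800,-5.7905) cross=-34.718
θ=273°:   branch + wants cross > 0 → take C=(0.0726,4.0013) (cross=34.718)
θ=273°: ex = (C−B)/|BC| = (0.0040,1.0000); ey = (-1.0000,0.0040)
θ=273°: P = B + -1.23·ex + 1.28·ey = (-1.2326,-2.2234)
θ=316°: B = A + 1.00·(cos316°, sin316°) = (0.7193, -0.6947)
θ=316°: |BD| = 6.3190
θ=316°: circle(B,5.00) ∩ circle(D,8.00): a=0.0735, h=4.9995
θ=316°:   candidates: C₊=(0.2428,4.2826) cross=31.591; C₋=(1.3420,-5.6557) cross=-31.591
θ=316°:   branch + wants cross > 0 → take C=(0.2428,4.2826) (cross=31.591)
θ=316°: ex = (C−B)/|BC| = (-0.0953,0.9954); ey = (-0.9954,-0.0953)
θ=316°: P = B + -1.23·ex + 1.28·ey = (-0.4376,-2.0410)

θ=51°: -0.83 -0.24
θ=273°: -1.23 -2.22
θ=316°: -0.44 -2.04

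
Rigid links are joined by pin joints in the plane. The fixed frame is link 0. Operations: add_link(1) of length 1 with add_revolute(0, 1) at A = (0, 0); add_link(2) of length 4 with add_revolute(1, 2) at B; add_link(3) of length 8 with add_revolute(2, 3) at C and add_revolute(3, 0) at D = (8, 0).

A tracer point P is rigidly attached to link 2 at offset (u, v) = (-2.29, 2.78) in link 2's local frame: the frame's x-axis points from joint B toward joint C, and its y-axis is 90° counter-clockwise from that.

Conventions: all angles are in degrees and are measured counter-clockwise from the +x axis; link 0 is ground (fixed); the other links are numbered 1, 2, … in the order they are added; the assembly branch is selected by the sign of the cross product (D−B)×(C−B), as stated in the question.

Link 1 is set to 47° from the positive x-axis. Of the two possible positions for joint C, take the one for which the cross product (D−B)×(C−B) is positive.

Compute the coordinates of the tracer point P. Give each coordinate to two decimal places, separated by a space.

A=(0,0), D=(8.00,0)
B = A + 1.00·(cos47°, sin47°) = (0.6820, 0.7314)
|BD| = 7.3545
circle(B,4.00) ∩ circle(D,8.00): a=0.4139, h=3.9785
  candidates: C₊=(1.4895,4.6490) cross=29.260; C₋=(0.6982,-3.2686) cross=-29.260
  branch + wants cross > 0 → take C=(1.4895,4.6490) (cross=29.260)
ex = (C−B)/|BC| = (0.2019,0.9794); ey = (-0.9794,0.2019)
P = B + -2.29·ex + 2.78·ey = (-2.5031,-0.9503)

-2.50 -0.95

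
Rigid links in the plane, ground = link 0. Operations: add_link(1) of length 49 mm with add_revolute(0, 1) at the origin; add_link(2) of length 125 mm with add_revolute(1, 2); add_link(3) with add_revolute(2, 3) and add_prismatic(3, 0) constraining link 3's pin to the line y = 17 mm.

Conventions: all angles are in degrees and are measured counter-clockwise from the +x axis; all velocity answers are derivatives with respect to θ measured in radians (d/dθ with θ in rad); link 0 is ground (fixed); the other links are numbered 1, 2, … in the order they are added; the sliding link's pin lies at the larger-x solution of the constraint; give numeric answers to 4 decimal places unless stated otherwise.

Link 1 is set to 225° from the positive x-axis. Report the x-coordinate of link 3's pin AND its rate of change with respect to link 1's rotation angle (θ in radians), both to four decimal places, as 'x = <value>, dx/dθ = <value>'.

geometry: r = 49 mm, L = 125 mm, e = 17 mm
crank pin P = (r cos θ, r sin θ) = (-34.648232, -34.648232)
h = r sin θ − e = -34.648232 − 17 = -51.648232
x = r cos θ + √(L² − h²) = -34.648232 + 113.830840 = 79.182608
dx/dθ = −r sin θ − h·r cos θ/√(L² − h²) (θ in radians; h = -51.648232) = 18.927361

x = 79.1826, dx/dθ = 18.9274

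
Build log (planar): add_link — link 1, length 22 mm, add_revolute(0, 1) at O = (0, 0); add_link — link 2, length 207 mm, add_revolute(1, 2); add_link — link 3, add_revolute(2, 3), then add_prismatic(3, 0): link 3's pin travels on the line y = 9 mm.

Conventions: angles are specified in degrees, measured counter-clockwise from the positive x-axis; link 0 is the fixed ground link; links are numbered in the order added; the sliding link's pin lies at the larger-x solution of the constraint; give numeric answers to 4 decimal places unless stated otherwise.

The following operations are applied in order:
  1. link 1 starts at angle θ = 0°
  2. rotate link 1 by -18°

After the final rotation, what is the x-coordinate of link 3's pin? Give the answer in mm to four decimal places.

geometry: r = 22 mm, L = 207 mm, e = 9 mm; θ starts at 0°
rotate link 1 by -18°: θ ← 0° -18° = -18°
crank pin P = (r cos θ, r sin θ) = (20.923243, -6.798374)
h = r sin θ − e = -6.798374 − 9 = -15.798374
x = r cos θ + √(L² − h²) = 20.923243 + 206.396248 = 227.319492

227.3195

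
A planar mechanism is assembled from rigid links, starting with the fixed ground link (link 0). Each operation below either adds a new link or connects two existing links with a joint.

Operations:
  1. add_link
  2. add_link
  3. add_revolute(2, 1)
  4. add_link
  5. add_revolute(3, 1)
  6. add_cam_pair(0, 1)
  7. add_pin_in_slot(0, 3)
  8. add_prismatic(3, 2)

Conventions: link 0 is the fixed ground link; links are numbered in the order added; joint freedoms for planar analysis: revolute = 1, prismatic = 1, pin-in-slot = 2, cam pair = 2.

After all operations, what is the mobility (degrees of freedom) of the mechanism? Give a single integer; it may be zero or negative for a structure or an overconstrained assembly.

(L,J1,J2)=(1,0,0); link0 fixed
link1: (2,0,0)
link2: (3,0,0)
R 2-1 [J1]: (3,1,0)
link3: (4,1,0)
R 3-1 [J1]: (4,2,0)
C 0-1 [J2]: (4,2,1)
PS 0-3 [J2]: (4,2,2)
P 3-2 [J1]: (4,3,2)
Grübler: 3·3 − 2·3 − 2 = 1

M = 1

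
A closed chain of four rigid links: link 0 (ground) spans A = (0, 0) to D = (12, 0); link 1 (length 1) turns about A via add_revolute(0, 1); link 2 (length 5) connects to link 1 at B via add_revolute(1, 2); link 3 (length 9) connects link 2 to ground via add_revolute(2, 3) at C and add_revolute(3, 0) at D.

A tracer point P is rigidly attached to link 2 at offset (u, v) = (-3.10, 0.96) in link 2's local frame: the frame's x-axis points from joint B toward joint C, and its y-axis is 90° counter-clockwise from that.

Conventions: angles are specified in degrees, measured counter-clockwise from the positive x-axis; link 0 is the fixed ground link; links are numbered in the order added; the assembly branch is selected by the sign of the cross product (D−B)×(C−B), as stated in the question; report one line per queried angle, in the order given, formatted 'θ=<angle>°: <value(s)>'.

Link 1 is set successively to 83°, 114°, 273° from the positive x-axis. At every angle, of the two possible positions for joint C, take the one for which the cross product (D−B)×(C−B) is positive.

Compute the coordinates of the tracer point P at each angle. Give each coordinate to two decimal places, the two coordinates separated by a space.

A=(0,0), D=(12.00,0)
θ=83°: B = A + 1.00·(cos83°, sin83°) = (0.1219, 0.9925)
θ=83°: |BD| = 11.9195
θ=83°: circle(B,5.00) ∩ circle(D,9.00): a=3.6107, h=3.4588
θ=83°:   candidates: C₊=(4.0080,4.1386) cross=41.227; C₋=(3.4320,-2.7549) cross=-41.227
θ=83°:   branch + wants cross > 0 → take C=(4.0080,4.1386) (cross=41.227)
θ=83°: ex = (C−B)/|BC| = (0.7772,0.6292); ey = (-0.6292,0.7772)
θ=83°: P = B + -3.10·ex + 0.96·ey = (-2.8916,-0.2119)
θ=114°: B = A + 1.00·(cos114°, sin114°) = (-0.4067, 0.9135)
θ=114°: |BD| = 12.4403
θ=114°: circle(B,5.00) ∩ circle(D,9.00): a=3.9694, h=3.0403
θ=114°:   candidates: C₊=(3.7752,3.6542) cross=37.823; C₋=(3.3287,-2.4101) cross=-37.823
θ=114°:   branch + wants cross > 0 → take C=(3.7752,3.6542) (cross=37.823)
θ=114°: ex = (C−B)/|BC| = (0.8364,0.5481); ey = (-0.5481,0.8364)
θ=114°: P = B + -3.10·ex + 0.96·ey = (-3.5258,0.0173)
θ=273°: B = A + 1.00·(cos273°, sin273°) = (0.0523, -0.9986)
θ=273°: |BD| = 11.9893
θ=273°: circle(B,5.00) ∩ circle(D,9.00): a=3.6593, h=3.4073
θ=273°:   candidates: C₊=(3.4151,2.7016) cross=40.852; C₋=(3.9827,-4.0893) cross=-40.852
θ=273°:   branch + wants cross > 0 → take C=(3.4151,2.7016) (cross=40.852)
θ=273°: ex = (C−B)/|BC| = (0.6725,0.7401); ey = (-0.7401,0.6725)
θ=273°: P = B + -3.10·ex + 0.96·ey = (-2.7430,-2.6472)

θ=83°: -2.89 -0.21
θ=114°: -3.53 0.02
θ=273°: -2.74 -2.65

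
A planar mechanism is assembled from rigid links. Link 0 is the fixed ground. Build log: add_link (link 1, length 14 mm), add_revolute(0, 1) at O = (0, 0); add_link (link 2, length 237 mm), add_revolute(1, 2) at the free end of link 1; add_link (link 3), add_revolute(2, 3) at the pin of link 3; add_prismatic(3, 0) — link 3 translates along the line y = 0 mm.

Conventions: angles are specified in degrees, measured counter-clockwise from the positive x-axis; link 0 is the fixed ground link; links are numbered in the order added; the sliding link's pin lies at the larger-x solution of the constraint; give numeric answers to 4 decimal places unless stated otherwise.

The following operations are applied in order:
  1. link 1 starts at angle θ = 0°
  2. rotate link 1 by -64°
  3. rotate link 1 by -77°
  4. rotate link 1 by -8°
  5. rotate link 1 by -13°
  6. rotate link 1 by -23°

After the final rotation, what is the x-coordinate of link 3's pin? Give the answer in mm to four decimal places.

geometry: r = 14 mm, L = 237 mm, e = 0 mm; θ starts at 0°
rotate link 1 by -64°: θ ← 0° -64° = -64°
rotate link 1 by -77°: θ ← -64° -77° = -141°
rotate link 1 by -8°: θ ← -141° -8° = -149°
rotate link 1 by -13°: θ ← -149° -13° = -162°
rotate link 1 by -23°: θ ← -162° -23° = -185°
crank pin P = (r cos θ, r sin θ) = (-13.946726, 1.220180)
h = r sin θ − e = 1.220180 − 0 = 1.220180
x = r cos θ + √(L² − h²) = -13.946726 + 236.996859 = 223.050133

223.0501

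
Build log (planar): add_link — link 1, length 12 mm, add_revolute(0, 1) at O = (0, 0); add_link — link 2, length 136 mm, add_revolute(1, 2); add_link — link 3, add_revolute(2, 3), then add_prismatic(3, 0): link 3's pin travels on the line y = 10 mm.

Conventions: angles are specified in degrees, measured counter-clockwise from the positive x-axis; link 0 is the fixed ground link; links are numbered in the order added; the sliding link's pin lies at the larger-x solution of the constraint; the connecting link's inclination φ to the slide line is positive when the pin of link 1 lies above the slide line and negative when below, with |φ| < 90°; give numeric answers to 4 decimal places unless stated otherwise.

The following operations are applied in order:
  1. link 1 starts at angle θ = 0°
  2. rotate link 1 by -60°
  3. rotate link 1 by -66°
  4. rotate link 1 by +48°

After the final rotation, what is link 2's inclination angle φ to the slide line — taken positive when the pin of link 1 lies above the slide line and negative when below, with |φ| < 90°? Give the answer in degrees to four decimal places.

geometry: r = 12 mm, L = 136 mm, e = 10 mm; θ starts at 0°
rotate link 1 by -60°: θ ← 0° -60° = -60°
rotate link 1 by -66°: θ ← -60° -66° = -126°
rotate link 1 by +48°: θ ← -126° +48° = -78°
h = r sin θ − e = -11.737771 − 10 = -21.737771
sin φ = h / L = -21.737771 / 136 = -0.15983655
φ = arcsin(-0.15983655) = -9.197409°

-9.1974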